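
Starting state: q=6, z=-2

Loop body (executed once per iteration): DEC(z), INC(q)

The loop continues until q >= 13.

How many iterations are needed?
7

Tracing iterations:
Initial: q=6, z=-2
After iteration 1: q=7, z=-3
After iteration 2: q=8, z=-4
After iteration 3: q=9, z=-5
After iteration 4: q=10, z=-6
After iteration 5: q=11, z=-7
After iteration 6: q=12, z=-8
After iteration 7: q=13, z=-9
q >= 13 now holds, so the loop exits after 7 iterations.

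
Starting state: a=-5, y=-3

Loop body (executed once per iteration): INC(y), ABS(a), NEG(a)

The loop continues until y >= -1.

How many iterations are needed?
2

Tracing iterations:
Initial: a=-5, y=-3
After iteration 1: a=-5, y=-2
After iteration 2: a=-5, y=-1
y >= -1 now holds, so the loop exits after 2 iterations.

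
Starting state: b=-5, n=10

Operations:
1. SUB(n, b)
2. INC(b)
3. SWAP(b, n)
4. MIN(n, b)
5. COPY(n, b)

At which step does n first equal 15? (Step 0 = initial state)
Step 1

Tracing n:
Initial: n = 10
After step 1: n = 15 ← first occurrence
After step 2: n = 15
After step 3: n = -4
After step 4: n = -4
After step 5: n = 15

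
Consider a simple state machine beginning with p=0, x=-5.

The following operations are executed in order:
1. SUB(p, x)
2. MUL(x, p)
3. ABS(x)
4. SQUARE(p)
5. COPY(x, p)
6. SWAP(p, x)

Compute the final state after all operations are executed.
{p: 25, x: 25}

Step-by-step execution:
Initial: p=0, x=-5
After step 1 (SUB(p, x)): p=5, x=-5
After step 2 (MUL(x, p)): p=5, x=-25
After step 3 (ABS(x)): p=5, x=25
After step 4 (SQUARE(p)): p=25, x=25
After step 5 (COPY(x, p)): p=25, x=25
After step 6 (SWAP(p, x)): p=25, x=25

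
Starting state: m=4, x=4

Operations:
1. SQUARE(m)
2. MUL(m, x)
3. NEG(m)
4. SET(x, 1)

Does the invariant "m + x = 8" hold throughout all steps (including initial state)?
No, violated after step 1

The invariant is violated after step 1.

State at each step:
Initial: m=4, x=4
After step 1: m=16, x=4
After step 2: m=64, x=4
After step 3: m=-64, x=4
After step 4: m=-64, x=1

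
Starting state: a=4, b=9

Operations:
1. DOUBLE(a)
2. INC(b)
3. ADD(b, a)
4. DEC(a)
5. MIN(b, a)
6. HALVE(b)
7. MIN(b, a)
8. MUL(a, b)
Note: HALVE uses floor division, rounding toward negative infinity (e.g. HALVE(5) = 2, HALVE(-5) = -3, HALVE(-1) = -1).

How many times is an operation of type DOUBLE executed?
1

Counting DOUBLE operations:
Step 1: DOUBLE(a) ← DOUBLE
Total: 1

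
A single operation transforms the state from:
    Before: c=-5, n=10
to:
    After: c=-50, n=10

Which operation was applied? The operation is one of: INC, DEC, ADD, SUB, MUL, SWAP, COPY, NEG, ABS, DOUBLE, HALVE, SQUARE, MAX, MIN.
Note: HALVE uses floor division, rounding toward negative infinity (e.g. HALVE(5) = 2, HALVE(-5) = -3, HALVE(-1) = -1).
MUL(c, n)

Analyzing the change:
Before: c=-5, n=10
After: c=-50, n=10
Variable c changed from -5 to -50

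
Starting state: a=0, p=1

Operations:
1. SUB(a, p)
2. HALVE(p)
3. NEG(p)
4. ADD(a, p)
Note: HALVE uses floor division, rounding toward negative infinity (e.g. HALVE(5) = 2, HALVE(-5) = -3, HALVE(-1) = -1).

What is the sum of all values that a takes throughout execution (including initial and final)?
-4

Values of a at each step:
Initial: a = 0
After step 1: a = -1
After step 2: a = -1
After step 3: a = -1
After step 4: a = -1
Sum = 0 + -1 + -1 + -1 + -1 = -4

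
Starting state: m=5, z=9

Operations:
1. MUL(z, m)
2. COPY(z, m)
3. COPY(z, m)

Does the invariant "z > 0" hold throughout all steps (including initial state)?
Yes

The invariant holds at every step.

State at each step:
Initial: m=5, z=9
After step 1: m=5, z=45
After step 2: m=5, z=5
After step 3: m=5, z=5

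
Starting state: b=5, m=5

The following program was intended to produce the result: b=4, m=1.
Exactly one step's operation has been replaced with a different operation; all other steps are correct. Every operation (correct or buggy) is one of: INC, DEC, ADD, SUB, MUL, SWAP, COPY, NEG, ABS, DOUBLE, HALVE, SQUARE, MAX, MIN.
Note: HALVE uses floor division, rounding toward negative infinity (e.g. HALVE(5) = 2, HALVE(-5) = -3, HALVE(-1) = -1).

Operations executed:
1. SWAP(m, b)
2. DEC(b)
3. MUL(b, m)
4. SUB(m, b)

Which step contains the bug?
Step 3

Trace with buggy code:
Initial: b=5, m=5
After step 1: b=5, m=5
After step 2: b=4, m=5
After step 3: b=20, m=5
After step 4: b=20, m=-15
Actual final b=20, m=-15 ≠ expected b=4, m=1.
Step 3 is the only position where a single-operation replacement can produce the expected result.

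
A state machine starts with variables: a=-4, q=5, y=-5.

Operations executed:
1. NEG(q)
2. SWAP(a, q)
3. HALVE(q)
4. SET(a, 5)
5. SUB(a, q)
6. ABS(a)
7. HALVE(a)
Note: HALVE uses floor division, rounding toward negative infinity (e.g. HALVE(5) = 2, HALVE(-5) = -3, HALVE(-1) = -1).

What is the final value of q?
q = -2

Tracing execution:
Step 1: NEG(q) → q = -5
Step 2: SWAP(a, q) → q = -4
Step 3: HALVE(q) → q = -2
Step 4: SET(a, 5) → q = -2
Step 5: SUB(a, q) → q = -2
Step 6: ABS(a) → q = -2
Step 7: HALVE(a) → q = -2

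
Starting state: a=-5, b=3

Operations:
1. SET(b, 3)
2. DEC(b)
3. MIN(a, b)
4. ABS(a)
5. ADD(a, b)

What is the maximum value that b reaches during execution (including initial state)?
3

Values of b at each step:
Initial: b = 3 ← maximum
After step 1: b = 3
After step 2: b = 2
After step 3: b = 2
After step 4: b = 2
After step 5: b = 2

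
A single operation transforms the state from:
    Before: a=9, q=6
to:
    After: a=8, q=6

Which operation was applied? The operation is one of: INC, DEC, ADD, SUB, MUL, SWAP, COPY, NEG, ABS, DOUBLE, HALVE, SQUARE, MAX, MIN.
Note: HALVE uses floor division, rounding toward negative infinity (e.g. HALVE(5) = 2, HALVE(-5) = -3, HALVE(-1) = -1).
DEC(a)

Analyzing the change:
Before: a=9, q=6
After: a=8, q=6
Variable a changed from 9 to 8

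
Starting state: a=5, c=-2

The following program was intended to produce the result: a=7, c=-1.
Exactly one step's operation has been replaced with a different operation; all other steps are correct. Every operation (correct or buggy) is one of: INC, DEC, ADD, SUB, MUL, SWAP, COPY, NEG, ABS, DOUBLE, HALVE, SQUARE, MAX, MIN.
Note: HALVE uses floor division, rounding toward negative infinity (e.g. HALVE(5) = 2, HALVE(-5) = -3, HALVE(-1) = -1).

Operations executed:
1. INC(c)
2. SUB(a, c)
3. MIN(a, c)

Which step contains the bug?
Step 3

Trace with buggy code:
Initial: a=5, c=-2
After step 1: a=5, c=-1
After step 2: a=6, c=-1
After step 3: a=-1, c=-1
Actual final a=-1, c=-1 ≠ expected a=7, c=-1.
Step 3 is the only position where a single-operation replacement can produce the expected result.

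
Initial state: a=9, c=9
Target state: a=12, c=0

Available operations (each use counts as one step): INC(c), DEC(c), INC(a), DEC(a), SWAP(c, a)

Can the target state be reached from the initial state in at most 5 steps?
No

The target state cannot be reached within 5 steps.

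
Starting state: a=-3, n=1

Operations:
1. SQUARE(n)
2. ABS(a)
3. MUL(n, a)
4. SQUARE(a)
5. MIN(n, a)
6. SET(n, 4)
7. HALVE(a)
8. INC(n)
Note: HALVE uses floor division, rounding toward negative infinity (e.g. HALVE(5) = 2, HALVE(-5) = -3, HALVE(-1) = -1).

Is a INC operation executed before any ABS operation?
No

First INC: step 8
First ABS: step 2
Since 8 > 2, ABS comes first.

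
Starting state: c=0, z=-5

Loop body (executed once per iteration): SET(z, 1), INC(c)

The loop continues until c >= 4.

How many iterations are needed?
4

Tracing iterations:
Initial: c=0, z=-5
After iteration 1: c=1, z=1
After iteration 2: c=2, z=1
After iteration 3: c=3, z=1
After iteration 4: c=4, z=1
c >= 4 now holds, so the loop exits after 4 iterations.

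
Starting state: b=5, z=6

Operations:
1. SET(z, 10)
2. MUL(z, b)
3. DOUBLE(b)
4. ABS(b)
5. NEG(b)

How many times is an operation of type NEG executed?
1

Counting NEG operations:
Step 5: NEG(b) ← NEG
Total: 1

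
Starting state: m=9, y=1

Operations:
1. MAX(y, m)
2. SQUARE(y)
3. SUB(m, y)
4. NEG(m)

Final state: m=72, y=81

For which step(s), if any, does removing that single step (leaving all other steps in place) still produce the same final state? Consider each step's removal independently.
None - removing any single step changes the final result

Testing removal of each single step:
Without step 1: final = m=-8, y=1 (different)
Without step 2: final = m=0, y=9 (different)
Without step 3: final = m=-9, y=81 (different)
Without step 4: final = m=-72, y=81 (different)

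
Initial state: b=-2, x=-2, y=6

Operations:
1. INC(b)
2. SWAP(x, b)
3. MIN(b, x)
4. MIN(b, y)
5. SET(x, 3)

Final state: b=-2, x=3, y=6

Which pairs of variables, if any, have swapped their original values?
None

Comparing initial and final values:
b: -2 → -2
x: -2 → 3
y: 6 → 6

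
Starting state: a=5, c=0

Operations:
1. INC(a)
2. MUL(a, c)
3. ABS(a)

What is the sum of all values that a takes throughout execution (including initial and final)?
11

Values of a at each step:
Initial: a = 5
After step 1: a = 6
After step 2: a = 0
After step 3: a = 0
Sum = 5 + 6 + 0 + 0 = 11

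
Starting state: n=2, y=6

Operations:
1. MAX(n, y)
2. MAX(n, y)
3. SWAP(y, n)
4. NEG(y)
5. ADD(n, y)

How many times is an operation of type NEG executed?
1

Counting NEG operations:
Step 4: NEG(y) ← NEG
Total: 1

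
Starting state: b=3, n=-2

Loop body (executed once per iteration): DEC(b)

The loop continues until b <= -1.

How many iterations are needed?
4

Tracing iterations:
Initial: b=3, n=-2
After iteration 1: b=2, n=-2
After iteration 2: b=1, n=-2
After iteration 3: b=0, n=-2
After iteration 4: b=-1, n=-2
b <= -1 now holds, so the loop exits after 4 iterations.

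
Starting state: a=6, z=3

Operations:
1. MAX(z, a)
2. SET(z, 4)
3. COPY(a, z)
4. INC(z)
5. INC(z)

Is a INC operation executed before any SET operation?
No

First INC: step 4
First SET: step 2
Since 4 > 2, SET comes first.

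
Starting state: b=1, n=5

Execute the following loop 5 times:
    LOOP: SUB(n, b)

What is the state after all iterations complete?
b=1, n=0

Iteration trace:
Start: b=1, n=5
After iteration 1: b=1, n=4
After iteration 2: b=1, n=3
After iteration 3: b=1, n=2
After iteration 4: b=1, n=1
After iteration 5: b=1, n=0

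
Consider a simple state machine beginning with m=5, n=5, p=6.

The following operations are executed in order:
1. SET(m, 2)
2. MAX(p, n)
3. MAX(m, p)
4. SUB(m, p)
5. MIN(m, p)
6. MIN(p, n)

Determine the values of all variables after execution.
{m: 0, n: 5, p: 5}

Step-by-step execution:
Initial: m=5, n=5, p=6
After step 1 (SET(m, 2)): m=2, n=5, p=6
After step 2 (MAX(p, n)): m=2, n=5, p=6
After step 3 (MAX(m, p)): m=6, n=5, p=6
After step 4 (SUB(m, p)): m=0, n=5, p=6
After step 5 (MIN(m, p)): m=0, n=5, p=6
After step 6 (MIN(p, n)): m=0, n=5, p=5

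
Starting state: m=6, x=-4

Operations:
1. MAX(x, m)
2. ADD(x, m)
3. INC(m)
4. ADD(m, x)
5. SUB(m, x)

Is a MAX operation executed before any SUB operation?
Yes

First MAX: step 1
First SUB: step 5
Since 1 < 5, MAX comes first.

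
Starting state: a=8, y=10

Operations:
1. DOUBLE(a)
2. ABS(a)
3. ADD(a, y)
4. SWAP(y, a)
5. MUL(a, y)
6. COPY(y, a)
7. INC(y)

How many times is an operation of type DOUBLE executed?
1

Counting DOUBLE operations:
Step 1: DOUBLE(a) ← DOUBLE
Total: 1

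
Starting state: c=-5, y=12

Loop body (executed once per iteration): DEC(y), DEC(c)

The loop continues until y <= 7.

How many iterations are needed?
5

Tracing iterations:
Initial: c=-5, y=12
After iteration 1: c=-6, y=11
After iteration 2: c=-7, y=10
After iteration 3: c=-8, y=9
After iteration 4: c=-9, y=8
After iteration 5: c=-10, y=7
y <= 7 now holds, so the loop exits after 5 iterations.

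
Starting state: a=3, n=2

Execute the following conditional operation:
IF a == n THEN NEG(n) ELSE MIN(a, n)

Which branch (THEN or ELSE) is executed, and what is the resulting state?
Branch: ELSE, Final state: a=2, n=2

Evaluating condition: a == n
a = 3, n = 2
Condition is False, so ELSE branch executes
After MIN(a, n): a=2, n=2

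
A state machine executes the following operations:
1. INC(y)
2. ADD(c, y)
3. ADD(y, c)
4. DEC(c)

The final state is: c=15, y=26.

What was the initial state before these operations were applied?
c=6, y=9

Working backwards:
Final state: c=15, y=26
Before step 4 (DEC(c)): c=16, y=26
Before step 3 (ADD(y, c)): c=16, y=10
Before step 2 (ADD(c, y)): c=6, y=10
Before step 1 (INC(y)): c=6, y=9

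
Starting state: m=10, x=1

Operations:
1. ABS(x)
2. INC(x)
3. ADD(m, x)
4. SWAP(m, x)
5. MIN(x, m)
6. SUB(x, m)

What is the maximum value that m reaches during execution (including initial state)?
12

Values of m at each step:
Initial: m = 10
After step 1: m = 10
After step 2: m = 10
After step 3: m = 12 ← maximum
After step 4: m = 2
After step 5: m = 2
After step 6: m = 2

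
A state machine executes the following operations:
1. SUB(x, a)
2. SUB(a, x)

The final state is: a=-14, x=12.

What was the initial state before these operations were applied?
a=-2, x=10

Working backwards:
Final state: a=-14, x=12
Before step 2 (SUB(a, x)): a=-2, x=12
Before step 1 (SUB(x, a)): a=-2, x=10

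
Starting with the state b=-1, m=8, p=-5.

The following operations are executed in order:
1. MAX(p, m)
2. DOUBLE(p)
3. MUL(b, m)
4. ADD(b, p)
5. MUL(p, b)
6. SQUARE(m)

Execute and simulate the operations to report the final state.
{b: 8, m: 64, p: 128}

Step-by-step execution:
Initial: b=-1, m=8, p=-5
After step 1 (MAX(p, m)): b=-1, m=8, p=8
After step 2 (DOUBLE(p)): b=-1, m=8, p=16
After step 3 (MUL(b, m)): b=-8, m=8, p=16
After step 4 (ADD(b, p)): b=8, m=8, p=16
After step 5 (MUL(p, b)): b=8, m=8, p=128
After step 6 (SQUARE(m)): b=8, m=64, p=128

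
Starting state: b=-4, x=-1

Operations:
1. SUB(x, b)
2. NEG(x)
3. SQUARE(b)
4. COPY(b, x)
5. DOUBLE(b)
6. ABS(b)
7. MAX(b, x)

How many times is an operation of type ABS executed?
1

Counting ABS operations:
Step 6: ABS(b) ← ABS
Total: 1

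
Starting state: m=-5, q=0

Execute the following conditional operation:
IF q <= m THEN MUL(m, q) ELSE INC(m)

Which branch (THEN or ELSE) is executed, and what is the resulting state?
Branch: ELSE, Final state: m=-4, q=0

Evaluating condition: q <= m
q = 0, m = -5
Condition is False, so ELSE branch executes
After INC(m): m=-4, q=0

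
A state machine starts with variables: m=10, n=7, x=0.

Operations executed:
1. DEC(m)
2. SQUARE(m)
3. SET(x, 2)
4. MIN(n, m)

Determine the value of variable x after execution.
x = 2

Tracing execution:
Step 1: DEC(m) → x = 0
Step 2: SQUARE(m) → x = 0
Step 3: SET(x, 2) → x = 2
Step 4: MIN(n, m) → x = 2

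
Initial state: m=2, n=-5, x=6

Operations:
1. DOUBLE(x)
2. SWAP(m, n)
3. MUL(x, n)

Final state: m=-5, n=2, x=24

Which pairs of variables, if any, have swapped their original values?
(n, m)

Comparing initial and final values:
x: 6 → 24
n: -5 → 2
m: 2 → -5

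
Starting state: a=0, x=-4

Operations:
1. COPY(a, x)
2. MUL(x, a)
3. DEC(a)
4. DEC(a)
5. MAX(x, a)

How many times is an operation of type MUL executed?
1

Counting MUL operations:
Step 2: MUL(x, a) ← MUL
Total: 1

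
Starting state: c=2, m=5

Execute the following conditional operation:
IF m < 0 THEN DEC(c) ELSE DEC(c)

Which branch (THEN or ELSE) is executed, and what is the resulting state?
Branch: ELSE, Final state: c=1, m=5

Evaluating condition: m < 0
m = 5
Condition is False, so ELSE branch executes
After DEC(c): c=1, m=5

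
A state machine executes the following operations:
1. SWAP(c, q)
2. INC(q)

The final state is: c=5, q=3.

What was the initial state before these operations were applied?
c=2, q=5

Working backwards:
Final state: c=5, q=3
Before step 2 (INC(q)): c=5, q=2
Before step 1 (SWAP(c, q)): c=2, q=5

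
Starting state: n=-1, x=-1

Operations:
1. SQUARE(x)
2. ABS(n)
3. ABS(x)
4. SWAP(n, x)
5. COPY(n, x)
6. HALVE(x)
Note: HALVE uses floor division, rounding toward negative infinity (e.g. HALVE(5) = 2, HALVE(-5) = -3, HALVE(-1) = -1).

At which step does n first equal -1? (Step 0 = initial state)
Step 0

Tracing n:
Initial: n = -1 ← first occurrence
After step 1: n = -1
After step 2: n = 1
After step 3: n = 1
After step 4: n = 1
After step 5: n = 1
After step 6: n = 1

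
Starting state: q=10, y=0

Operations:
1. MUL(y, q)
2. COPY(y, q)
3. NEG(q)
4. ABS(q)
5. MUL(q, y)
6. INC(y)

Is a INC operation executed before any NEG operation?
No

First INC: step 6
First NEG: step 3
Since 6 > 3, NEG comes first.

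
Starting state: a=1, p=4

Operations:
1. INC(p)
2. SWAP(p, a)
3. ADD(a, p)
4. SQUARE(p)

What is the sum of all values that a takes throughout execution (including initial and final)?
19

Values of a at each step:
Initial: a = 1
After step 1: a = 1
After step 2: a = 5
After step 3: a = 6
After step 4: a = 6
Sum = 1 + 1 + 5 + 6 + 6 = 19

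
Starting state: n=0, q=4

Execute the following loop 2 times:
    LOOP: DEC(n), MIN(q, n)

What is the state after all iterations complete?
n=-2, q=-2

Iteration trace:
Start: n=0, q=4
After iteration 1: n=-1, q=-1
After iteration 2: n=-2, q=-2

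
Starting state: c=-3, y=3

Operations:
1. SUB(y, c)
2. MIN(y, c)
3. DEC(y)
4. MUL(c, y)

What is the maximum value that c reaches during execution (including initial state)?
12

Values of c at each step:
Initial: c = -3
After step 1: c = -3
After step 2: c = -3
After step 3: c = -3
After step 4: c = 12 ← maximum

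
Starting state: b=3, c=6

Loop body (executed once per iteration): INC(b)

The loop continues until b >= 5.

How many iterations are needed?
2

Tracing iterations:
Initial: b=3, c=6
After iteration 1: b=4, c=6
After iteration 2: b=5, c=6
b >= 5 now holds, so the loop exits after 2 iterations.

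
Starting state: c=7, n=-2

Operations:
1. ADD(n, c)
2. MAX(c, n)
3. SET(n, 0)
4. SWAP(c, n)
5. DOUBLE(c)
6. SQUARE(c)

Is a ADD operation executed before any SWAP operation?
Yes

First ADD: step 1
First SWAP: step 4
Since 1 < 4, ADD comes first.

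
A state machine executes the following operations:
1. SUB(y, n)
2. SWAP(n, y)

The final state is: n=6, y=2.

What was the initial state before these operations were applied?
n=2, y=8

Working backwards:
Final state: n=6, y=2
Before step 2 (SWAP(n, y)): n=2, y=6
Before step 1 (SUB(y, n)): n=2, y=8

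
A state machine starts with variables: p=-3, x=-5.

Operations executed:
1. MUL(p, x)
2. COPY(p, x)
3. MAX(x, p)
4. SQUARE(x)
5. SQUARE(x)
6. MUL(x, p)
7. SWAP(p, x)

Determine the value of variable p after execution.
p = -3125

Tracing execution:
Step 1: MUL(p, x) → p = 15
Step 2: COPY(p, x) → p = -5
Step 3: MAX(x, p) → p = -5
Step 4: SQUARE(x) → p = -5
Step 5: SQUARE(x) → p = -5
Step 6: MUL(x, p) → p = -5
Step 7: SWAP(p, x) → p = -3125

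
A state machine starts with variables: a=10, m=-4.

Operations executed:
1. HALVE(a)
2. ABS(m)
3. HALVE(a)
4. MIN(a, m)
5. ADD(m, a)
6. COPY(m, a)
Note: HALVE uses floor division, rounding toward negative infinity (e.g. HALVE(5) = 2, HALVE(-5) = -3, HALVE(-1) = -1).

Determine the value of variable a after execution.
a = 2

Tracing execution:
Step 1: HALVE(a) → a = 5
Step 2: ABS(m) → a = 5
Step 3: HALVE(a) → a = 2
Step 4: MIN(a, m) → a = 2
Step 5: ADD(m, a) → a = 2
Step 6: COPY(m, a) → a = 2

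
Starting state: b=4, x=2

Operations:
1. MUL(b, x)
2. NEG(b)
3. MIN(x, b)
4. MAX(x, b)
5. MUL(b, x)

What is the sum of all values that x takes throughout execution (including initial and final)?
-18

Values of x at each step:
Initial: x = 2
After step 1: x = 2
After step 2: x = 2
After step 3: x = -8
After step 4: x = -8
After step 5: x = -8
Sum = 2 + 2 + 2 + -8 + -8 + -8 = -18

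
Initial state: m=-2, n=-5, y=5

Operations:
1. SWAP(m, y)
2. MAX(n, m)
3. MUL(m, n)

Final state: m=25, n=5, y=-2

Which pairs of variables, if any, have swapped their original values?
None

Comparing initial and final values:
m: -2 → 25
n: -5 → 5
y: 5 → -2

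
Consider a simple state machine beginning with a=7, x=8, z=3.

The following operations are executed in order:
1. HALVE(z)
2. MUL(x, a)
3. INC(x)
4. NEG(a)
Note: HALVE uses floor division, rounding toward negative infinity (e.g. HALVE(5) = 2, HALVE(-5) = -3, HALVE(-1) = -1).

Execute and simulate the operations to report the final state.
{a: -7, x: 57, z: 1}

Step-by-step execution:
Initial: a=7, x=8, z=3
After step 1 (HALVE(z)): a=7, x=8, z=1
After step 2 (MUL(x, a)): a=7, x=56, z=1
After step 3 (INC(x)): a=7, x=57, z=1
After step 4 (NEG(a)): a=-7, x=57, z=1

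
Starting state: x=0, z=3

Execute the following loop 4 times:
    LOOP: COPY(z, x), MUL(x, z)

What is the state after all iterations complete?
x=0, z=0

Iteration trace:
Start: x=0, z=3
After iteration 1: x=0, z=0
After iteration 2: x=0, z=0
After iteration 3: x=0, z=0
After iteration 4: x=0, z=0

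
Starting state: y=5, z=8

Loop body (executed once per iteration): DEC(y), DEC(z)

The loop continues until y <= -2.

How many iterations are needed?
7

Tracing iterations:
Initial: y=5, z=8
After iteration 1: y=4, z=7
After iteration 2: y=3, z=6
After iteration 3: y=2, z=5
After iteration 4: y=1, z=4
After iteration 5: y=0, z=3
After iteration 6: y=-1, z=2
After iteration 7: y=-2, z=1
y <= -2 now holds, so the loop exits after 7 iterations.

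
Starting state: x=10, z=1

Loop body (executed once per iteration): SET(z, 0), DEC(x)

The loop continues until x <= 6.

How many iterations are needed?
4

Tracing iterations:
Initial: x=10, z=1
After iteration 1: x=9, z=0
After iteration 2: x=8, z=0
After iteration 3: x=7, z=0
After iteration 4: x=6, z=0
x <= 6 now holds, so the loop exits after 4 iterations.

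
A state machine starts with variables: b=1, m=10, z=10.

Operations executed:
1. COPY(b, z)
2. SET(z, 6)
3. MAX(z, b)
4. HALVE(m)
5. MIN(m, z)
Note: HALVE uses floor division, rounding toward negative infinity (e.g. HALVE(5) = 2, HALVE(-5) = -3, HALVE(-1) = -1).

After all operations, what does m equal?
m = 5

Tracing execution:
Step 1: COPY(b, z) → m = 10
Step 2: SET(z, 6) → m = 10
Step 3: MAX(z, b) → m = 10
Step 4: HALVE(m) → m = 5
Step 5: MIN(m, z) → m = 5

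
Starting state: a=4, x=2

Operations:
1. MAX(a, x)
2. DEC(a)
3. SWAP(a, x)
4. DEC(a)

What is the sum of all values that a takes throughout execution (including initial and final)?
14

Values of a at each step:
Initial: a = 4
After step 1: a = 4
After step 2: a = 3
After step 3: a = 2
After step 4: a = 1
Sum = 4 + 4 + 3 + 2 + 1 = 14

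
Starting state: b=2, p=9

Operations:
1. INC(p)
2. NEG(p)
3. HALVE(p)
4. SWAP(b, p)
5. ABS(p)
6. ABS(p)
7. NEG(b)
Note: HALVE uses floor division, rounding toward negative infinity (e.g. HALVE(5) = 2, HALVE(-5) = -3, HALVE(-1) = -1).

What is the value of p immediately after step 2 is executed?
p = -10

Tracing p through execution:
Initial: p = 9
After step 1 (INC(p)): p = 10
After step 2 (NEG(p)): p = -10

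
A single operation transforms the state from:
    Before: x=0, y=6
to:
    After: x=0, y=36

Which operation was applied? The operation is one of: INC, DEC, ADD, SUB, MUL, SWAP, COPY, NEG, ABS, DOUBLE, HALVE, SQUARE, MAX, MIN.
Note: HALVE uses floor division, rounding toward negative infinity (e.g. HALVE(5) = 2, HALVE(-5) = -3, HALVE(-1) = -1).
SQUARE(y)

Analyzing the change:
Before: x=0, y=6
After: x=0, y=36
Variable y changed from 6 to 36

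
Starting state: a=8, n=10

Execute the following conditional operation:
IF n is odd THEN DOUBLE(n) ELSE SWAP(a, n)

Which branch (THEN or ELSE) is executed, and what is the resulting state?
Branch: ELSE, Final state: a=10, n=8

Evaluating condition: n is odd
Condition is False, so ELSE branch executes
After SWAP(a, n): a=10, n=8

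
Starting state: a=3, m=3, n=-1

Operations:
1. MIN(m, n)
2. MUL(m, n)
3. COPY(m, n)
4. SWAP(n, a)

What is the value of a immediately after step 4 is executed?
a = -1

Tracing a through execution:
Initial: a = 3
After step 1 (MIN(m, n)): a = 3
After step 2 (MUL(m, n)): a = 3
After step 3 (COPY(m, n)): a = 3
After step 4 (SWAP(n, a)): a = -1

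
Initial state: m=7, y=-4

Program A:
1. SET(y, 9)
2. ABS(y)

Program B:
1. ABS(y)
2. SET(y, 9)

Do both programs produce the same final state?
Yes

Program A final state: m=7, y=9
Program B final state: m=7, y=9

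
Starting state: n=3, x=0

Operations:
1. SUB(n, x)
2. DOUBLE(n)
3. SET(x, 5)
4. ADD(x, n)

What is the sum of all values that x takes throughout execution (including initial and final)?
16

Values of x at each step:
Initial: x = 0
After step 1: x = 0
After step 2: x = 0
After step 3: x = 5
After step 4: x = 11
Sum = 0 + 0 + 0 + 5 + 11 = 16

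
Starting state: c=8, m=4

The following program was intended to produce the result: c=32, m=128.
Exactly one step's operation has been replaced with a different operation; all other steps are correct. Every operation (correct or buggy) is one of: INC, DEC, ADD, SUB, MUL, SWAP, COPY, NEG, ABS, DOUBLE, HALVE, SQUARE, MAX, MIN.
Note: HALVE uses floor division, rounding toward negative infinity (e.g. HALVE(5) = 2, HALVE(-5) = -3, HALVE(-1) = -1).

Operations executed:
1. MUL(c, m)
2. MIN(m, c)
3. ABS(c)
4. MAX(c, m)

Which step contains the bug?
Step 4

Trace with buggy code:
Initial: c=8, m=4
After step 1: c=32, m=4
After step 2: c=32, m=4
After step 3: c=32, m=4
After step 4: c=32, m=4
Actual final c=32, m=4 ≠ expected c=32, m=128.
Step 4 is the only position where a single-operation replacement can produce the expected result.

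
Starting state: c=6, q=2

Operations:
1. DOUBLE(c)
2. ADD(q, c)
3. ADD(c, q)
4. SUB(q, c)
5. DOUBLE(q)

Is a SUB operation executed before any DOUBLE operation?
No

First SUB: step 4
First DOUBLE: step 1
Since 4 > 1, DOUBLE comes first.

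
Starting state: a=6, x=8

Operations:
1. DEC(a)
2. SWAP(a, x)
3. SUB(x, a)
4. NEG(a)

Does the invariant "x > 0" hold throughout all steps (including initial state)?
No, violated after step 3

The invariant is violated after step 3.

State at each step:
Initial: a=6, x=8
After step 1: a=5, x=8
After step 2: a=8, x=5
After step 3: a=8, x=-3
After step 4: a=-8, x=-3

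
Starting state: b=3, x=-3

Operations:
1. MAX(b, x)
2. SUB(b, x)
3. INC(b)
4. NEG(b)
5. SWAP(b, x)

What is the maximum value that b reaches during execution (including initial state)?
7

Values of b at each step:
Initial: b = 3
After step 1: b = 3
After step 2: b = 6
After step 3: b = 7 ← maximum
After step 4: b = -7
After step 5: b = -3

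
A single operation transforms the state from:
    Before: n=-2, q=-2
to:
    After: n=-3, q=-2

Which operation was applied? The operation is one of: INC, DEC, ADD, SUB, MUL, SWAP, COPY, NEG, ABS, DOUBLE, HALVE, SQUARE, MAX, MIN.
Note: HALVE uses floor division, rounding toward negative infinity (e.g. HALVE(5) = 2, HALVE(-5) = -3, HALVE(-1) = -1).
DEC(n)

Analyzing the change:
Before: n=-2, q=-2
After: n=-3, q=-2
Variable n changed from -2 to -3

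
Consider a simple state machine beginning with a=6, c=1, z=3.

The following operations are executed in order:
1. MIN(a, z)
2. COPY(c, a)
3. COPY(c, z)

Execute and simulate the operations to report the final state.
{a: 3, c: 3, z: 3}

Step-by-step execution:
Initial: a=6, c=1, z=3
After step 1 (MIN(a, z)): a=3, c=1, z=3
After step 2 (COPY(c, a)): a=3, c=3, z=3
After step 3 (COPY(c, z)): a=3, c=3, z=3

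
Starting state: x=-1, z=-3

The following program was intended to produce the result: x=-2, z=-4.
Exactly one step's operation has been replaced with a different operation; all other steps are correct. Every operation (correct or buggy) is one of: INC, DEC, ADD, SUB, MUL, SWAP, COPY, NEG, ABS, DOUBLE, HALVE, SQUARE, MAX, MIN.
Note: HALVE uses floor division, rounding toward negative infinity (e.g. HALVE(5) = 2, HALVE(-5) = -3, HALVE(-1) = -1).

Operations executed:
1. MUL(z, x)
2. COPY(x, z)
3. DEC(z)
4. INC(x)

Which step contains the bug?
Step 1

Trace with buggy code:
Initial: x=-1, z=-3
After step 1: x=-1, z=3
After step 2: x=3, z=3
After step 3: x=3, z=2
After step 4: x=4, z=2
Actual final x=4, z=2 ≠ expected x=-2, z=-4.
Step 1 is the only position where a single-operation replacement can produce the expected result.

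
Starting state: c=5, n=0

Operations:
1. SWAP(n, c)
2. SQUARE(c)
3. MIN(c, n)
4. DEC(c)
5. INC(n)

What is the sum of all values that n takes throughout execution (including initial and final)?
26

Values of n at each step:
Initial: n = 0
After step 1: n = 5
After step 2: n = 5
After step 3: n = 5
After step 4: n = 5
After step 5: n = 6
Sum = 0 + 5 + 5 + 5 + 5 + 6 = 26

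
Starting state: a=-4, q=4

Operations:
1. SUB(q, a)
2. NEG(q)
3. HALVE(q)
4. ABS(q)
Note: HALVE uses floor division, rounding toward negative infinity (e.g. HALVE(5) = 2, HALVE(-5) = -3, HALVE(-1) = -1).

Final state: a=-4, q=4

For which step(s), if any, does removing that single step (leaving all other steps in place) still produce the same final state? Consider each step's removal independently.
Step(s) 2

Testing removal of each single step:
Without step 1: final = a=-4, q=2 (different)
Without step 2: final = a=-4, q=4 (same)
Without step 3: final = a=-4, q=8 (different)
Without step 4: final = a=-4, q=-4 (different)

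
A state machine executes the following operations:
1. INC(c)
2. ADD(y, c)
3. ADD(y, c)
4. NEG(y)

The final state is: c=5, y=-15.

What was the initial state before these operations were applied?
c=4, y=5

Working backwards:
Final state: c=5, y=-15
Before step 4 (NEG(y)): c=5, y=15
Before step 3 (ADD(y, c)): c=5, y=10
Before step 2 (ADD(y, c)): c=5, y=5
Before step 1 (INC(c)): c=4, y=5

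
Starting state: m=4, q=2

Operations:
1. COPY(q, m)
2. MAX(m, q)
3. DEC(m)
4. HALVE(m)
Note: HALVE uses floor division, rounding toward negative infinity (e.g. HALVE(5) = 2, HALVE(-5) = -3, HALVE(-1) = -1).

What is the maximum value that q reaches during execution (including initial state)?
4

Values of q at each step:
Initial: q = 2
After step 1: q = 4 ← maximum
After step 2: q = 4
After step 3: q = 4
After step 4: q = 4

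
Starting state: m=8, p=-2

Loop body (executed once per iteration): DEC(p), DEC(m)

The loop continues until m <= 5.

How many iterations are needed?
3

Tracing iterations:
Initial: m=8, p=-2
After iteration 1: m=7, p=-3
After iteration 2: m=6, p=-4
After iteration 3: m=5, p=-5
m <= 5 now holds, so the loop exits after 3 iterations.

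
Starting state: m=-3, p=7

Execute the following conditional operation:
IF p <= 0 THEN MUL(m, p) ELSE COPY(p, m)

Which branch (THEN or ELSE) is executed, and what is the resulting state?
Branch: ELSE, Final state: m=-3, p=-3

Evaluating condition: p <= 0
p = 7
Condition is False, so ELSE branch executes
After COPY(p, m): m=-3, p=-3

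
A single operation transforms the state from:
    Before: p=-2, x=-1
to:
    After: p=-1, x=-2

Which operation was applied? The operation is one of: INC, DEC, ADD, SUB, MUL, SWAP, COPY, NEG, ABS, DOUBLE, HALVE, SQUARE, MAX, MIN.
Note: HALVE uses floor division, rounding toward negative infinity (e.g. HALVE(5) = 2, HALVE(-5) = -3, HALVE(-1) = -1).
SWAP(x, p)

Analyzing the change:
Before: p=-2, x=-1
After: p=-1, x=-2
Variable x changed from -1 to -2
Variable p changed from -2 to -1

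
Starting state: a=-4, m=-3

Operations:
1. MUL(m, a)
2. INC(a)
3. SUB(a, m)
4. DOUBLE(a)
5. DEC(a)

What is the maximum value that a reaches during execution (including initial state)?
-3

Values of a at each step:
Initial: a = -4
After step 1: a = -4
After step 2: a = -3 ← maximum
After step 3: a = -15
After step 4: a = -30
After step 5: a = -31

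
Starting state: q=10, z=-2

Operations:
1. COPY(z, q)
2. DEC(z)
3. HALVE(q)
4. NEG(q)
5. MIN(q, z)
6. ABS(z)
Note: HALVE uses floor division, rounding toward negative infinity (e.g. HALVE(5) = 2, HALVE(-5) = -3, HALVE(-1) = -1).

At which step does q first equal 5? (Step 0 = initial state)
Step 3

Tracing q:
Initial: q = 10
After step 1: q = 10
After step 2: q = 10
After step 3: q = 5 ← first occurrence
After step 4: q = -5
After step 5: q = -5
After step 6: q = -5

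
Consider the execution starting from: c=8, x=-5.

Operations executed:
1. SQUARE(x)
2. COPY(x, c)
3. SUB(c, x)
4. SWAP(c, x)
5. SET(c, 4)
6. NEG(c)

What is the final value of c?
c = -4

Tracing execution:
Step 1: SQUARE(x) → c = 8
Step 2: COPY(x, c) → c = 8
Step 3: SUB(c, x) → c = 0
Step 4: SWAP(c, x) → c = 8
Step 5: SET(c, 4) → c = 4
Step 6: NEG(c) → c = -4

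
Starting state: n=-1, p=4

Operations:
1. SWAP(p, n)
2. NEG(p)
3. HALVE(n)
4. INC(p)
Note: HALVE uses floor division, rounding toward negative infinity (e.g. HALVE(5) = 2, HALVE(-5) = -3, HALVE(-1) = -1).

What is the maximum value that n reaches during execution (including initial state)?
4

Values of n at each step:
Initial: n = -1
After step 1: n = 4 ← maximum
After step 2: n = 4
After step 3: n = 2
After step 4: n = 2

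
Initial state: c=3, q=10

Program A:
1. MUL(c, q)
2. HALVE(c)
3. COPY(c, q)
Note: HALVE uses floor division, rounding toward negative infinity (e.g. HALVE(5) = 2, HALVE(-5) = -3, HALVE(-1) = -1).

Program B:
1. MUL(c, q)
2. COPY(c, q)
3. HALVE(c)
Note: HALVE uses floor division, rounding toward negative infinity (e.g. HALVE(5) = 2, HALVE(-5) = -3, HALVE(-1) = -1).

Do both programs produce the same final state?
No

Program A final state: c=10, q=10
Program B final state: c=5, q=10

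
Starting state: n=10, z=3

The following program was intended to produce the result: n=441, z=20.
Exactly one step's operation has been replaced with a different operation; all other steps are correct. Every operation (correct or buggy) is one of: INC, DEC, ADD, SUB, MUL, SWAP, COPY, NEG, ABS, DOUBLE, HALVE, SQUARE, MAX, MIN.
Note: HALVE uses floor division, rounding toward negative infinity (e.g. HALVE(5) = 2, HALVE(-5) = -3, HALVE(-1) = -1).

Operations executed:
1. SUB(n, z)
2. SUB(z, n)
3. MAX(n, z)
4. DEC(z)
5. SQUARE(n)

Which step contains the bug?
Step 2

Trace with buggy code:
Initial: n=10, z=3
After step 1: n=7, z=3
After step 2: n=7, z=-4
After step 3: n=7, z=-4
After step 4: n=7, z=-5
After step 5: n=49, z=-5
Actual final n=49, z=-5 ≠ expected n=441, z=20.
Step 2 is the only position where a single-operation replacement can produce the expected result.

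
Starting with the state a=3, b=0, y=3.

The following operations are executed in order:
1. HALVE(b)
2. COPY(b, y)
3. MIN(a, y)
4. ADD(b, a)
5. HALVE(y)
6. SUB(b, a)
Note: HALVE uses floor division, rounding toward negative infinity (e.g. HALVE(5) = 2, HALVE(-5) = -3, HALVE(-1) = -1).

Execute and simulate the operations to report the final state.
{a: 3, b: 3, y: 1}

Step-by-step execution:
Initial: a=3, b=0, y=3
After step 1 (HALVE(b)): a=3, b=0, y=3
After step 2 (COPY(b, y)): a=3, b=3, y=3
After step 3 (MIN(a, y)): a=3, b=3, y=3
After step 4 (ADD(b, a)): a=3, b=6, y=3
After step 5 (HALVE(y)): a=3, b=6, y=1
After step 6 (SUB(b, a)): a=3, b=3, y=1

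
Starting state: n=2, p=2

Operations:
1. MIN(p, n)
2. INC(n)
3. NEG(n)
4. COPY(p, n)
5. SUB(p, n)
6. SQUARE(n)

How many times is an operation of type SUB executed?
1

Counting SUB operations:
Step 5: SUB(p, n) ← SUB
Total: 1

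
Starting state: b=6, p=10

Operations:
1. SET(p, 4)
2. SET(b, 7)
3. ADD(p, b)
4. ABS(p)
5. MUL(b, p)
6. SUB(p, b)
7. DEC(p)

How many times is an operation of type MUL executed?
1

Counting MUL operations:
Step 5: MUL(b, p) ← MUL
Total: 1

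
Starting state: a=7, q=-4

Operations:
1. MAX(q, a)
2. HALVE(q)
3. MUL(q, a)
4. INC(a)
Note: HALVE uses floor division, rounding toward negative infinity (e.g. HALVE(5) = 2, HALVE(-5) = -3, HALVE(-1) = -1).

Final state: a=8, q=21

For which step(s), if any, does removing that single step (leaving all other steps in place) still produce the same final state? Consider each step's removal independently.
None - removing any single step changes the final result

Testing removal of each single step:
Without step 1: final = a=8, q=-14 (different)
Without step 2: final = a=8, q=49 (different)
Without step 3: final = a=8, q=3 (different)
Without step 4: final = a=7, q=21 (different)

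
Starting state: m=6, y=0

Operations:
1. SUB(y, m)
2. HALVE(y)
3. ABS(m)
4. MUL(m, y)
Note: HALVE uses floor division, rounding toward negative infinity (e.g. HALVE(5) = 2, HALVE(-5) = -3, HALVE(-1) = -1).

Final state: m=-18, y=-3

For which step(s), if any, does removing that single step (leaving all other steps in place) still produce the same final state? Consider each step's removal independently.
Step(s) 3

Testing removal of each single step:
Without step 1: final = m=0, y=0 (different)
Without step 2: final = m=-36, y=-6 (different)
Without step 3: final = m=-18, y=-3 (same)
Without step 4: final = m=6, y=-3 (different)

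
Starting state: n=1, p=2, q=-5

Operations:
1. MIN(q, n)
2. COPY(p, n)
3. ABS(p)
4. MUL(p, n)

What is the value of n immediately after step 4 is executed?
n = 1

Tracing n through execution:
Initial: n = 1
After step 1 (MIN(q, n)): n = 1
After step 2 (COPY(p, n)): n = 1
After step 3 (ABS(p)): n = 1
After step 4 (MUL(p, n)): n = 1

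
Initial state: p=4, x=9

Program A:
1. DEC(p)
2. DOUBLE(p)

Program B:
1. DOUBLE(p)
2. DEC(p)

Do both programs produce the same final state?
No

Program A final state: p=6, x=9
Program B final state: p=7, x=9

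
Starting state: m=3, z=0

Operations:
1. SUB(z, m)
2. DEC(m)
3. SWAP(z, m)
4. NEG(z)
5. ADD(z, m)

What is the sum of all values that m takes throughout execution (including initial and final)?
-1

Values of m at each step:
Initial: m = 3
After step 1: m = 3
After step 2: m = 2
After step 3: m = -3
After step 4: m = -3
After step 5: m = -3
Sum = 3 + 3 + 2 + -3 + -3 + -3 = -1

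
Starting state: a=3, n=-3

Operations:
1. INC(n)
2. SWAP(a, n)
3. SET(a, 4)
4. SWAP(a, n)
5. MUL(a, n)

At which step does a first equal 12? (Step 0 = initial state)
Step 5

Tracing a:
Initial: a = 3
After step 1: a = 3
After step 2: a = -2
After step 3: a = 4
After step 4: a = 3
After step 5: a = 12 ← first occurrence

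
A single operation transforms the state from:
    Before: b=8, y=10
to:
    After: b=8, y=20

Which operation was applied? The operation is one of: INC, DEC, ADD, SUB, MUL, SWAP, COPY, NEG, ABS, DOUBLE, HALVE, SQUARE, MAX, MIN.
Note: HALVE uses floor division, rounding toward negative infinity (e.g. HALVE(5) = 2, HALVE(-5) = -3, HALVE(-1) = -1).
DOUBLE(y)

Analyzing the change:
Before: b=8, y=10
After: b=8, y=20
Variable y changed from 10 to 20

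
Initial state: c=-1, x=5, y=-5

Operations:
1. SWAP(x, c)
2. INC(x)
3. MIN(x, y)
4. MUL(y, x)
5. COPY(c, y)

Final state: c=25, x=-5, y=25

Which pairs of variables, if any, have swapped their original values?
None

Comparing initial and final values:
x: 5 → -5
c: -1 → 25
y: -5 → 25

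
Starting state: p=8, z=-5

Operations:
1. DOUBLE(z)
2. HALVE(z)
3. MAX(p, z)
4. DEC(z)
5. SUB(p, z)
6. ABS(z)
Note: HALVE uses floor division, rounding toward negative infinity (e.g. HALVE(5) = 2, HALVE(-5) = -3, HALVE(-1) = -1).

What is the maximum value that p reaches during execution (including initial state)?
14

Values of p at each step:
Initial: p = 8
After step 1: p = 8
After step 2: p = 8
After step 3: p = 8
After step 4: p = 8
After step 5: p = 14 ← maximum
After step 6: p = 14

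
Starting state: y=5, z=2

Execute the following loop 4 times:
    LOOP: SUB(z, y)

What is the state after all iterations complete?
y=5, z=-18

Iteration trace:
Start: y=5, z=2
After iteration 1: y=5, z=-3
After iteration 2: y=5, z=-8
After iteration 3: y=5, z=-13
After iteration 4: y=5, z=-18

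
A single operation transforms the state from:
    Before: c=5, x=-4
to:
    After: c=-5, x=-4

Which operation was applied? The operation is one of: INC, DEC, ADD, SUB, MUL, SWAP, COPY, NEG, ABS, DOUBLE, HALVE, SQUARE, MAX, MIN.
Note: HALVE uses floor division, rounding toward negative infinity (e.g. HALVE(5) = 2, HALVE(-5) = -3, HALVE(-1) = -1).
NEG(c)

Analyzing the change:
Before: c=5, x=-4
After: c=-5, x=-4
Variable c changed from 5 to -5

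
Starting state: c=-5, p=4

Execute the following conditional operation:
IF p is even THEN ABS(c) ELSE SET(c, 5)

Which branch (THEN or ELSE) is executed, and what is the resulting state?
Branch: THEN, Final state: c=5, p=4

Evaluating condition: p is even
Condition is True, so THEN branch executes
After ABS(c): c=5, p=4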